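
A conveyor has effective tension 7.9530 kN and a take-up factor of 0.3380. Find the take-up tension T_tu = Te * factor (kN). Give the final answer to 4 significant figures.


T_tu = 7.9530 * 0.3380
T_tu = 2.688 kN


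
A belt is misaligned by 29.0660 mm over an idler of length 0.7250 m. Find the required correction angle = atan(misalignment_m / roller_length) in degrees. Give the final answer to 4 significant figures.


misalign_m = 29.0660 / 1000 = 0.029066 m
angle = atan(0.029066 / 0.7250)
angle = 2.296 deg


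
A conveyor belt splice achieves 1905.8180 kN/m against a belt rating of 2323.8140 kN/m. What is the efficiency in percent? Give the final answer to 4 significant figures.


Eff = 1905.8180 / 2323.8140 * 100
Eff = 82.01 %


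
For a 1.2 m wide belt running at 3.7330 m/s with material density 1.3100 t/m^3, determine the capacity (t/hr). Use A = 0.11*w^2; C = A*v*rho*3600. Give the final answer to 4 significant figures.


A = 0.11 * 1.2^2 = 0.1584 m^2
C = 0.1584 * 3.7330 * 1.3100 * 3600
C = 2789 t/hr


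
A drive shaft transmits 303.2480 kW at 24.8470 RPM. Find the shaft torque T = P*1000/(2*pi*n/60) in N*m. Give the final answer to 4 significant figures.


omega = 2*pi*24.8470/60 = 2.60197 rad/s
T = 303.2480*1000 / 2.60197
T = 116500 N*m


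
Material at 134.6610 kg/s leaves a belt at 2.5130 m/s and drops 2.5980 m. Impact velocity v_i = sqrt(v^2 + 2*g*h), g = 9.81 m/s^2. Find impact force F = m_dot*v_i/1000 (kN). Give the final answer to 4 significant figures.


v_i = sqrt(2.5130^2 + 2*9.81*2.5980) = 7.56888 m/s
F = 134.6610 * 7.56888 / 1000
F = 1.019 kN


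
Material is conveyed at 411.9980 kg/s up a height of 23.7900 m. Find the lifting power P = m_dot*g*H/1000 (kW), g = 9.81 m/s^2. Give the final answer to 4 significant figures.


P = 411.9980 * 9.81 * 23.7900 / 1000
P = 96.15 kW


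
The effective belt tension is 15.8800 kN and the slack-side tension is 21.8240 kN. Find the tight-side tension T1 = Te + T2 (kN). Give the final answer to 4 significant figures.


T1 = Te + T2 = 15.8800 + 21.8240
T1 = 37.70 kN


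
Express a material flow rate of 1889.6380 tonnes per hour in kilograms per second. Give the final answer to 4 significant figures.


m_dot = 1889.6380 * 1000 / 3600
m_dot = 524.9 kg/s


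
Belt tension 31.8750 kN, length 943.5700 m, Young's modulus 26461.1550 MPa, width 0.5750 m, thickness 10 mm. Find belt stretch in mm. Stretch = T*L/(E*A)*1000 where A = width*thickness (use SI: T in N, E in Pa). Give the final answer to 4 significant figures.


A = 0.5750 * 0.01 = 0.00575 m^2
Stretch = 31.8750*1000 * 943.5700 / (26461.1550e6 * 0.00575) * 1000
Stretch = 197.7 mm


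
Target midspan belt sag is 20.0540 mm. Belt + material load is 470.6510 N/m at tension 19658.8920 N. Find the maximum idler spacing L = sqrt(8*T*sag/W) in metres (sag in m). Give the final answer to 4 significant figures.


sag = 20.0540/1000 = 0.020054 m
L = sqrt(8 * 19658.8920 * 0.020054 / 470.6510)
L = 2.589 m


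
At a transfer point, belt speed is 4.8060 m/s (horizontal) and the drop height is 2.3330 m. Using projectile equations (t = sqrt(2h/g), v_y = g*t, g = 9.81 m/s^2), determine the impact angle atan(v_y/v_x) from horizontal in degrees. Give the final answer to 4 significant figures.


t = sqrt(2*2.3330/9.81) = 0.689664 s
v_y = 9.81 * 0.689664 = 6.7656 m/s
angle = atan(6.7656 / 4.8060) = 54.61 deg


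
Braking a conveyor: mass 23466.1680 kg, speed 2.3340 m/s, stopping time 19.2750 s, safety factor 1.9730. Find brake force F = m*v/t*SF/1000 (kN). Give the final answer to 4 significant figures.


F = 23466.1680 * 2.3340 / 19.2750 * 1.9730 / 1000
F = 5.606 kN


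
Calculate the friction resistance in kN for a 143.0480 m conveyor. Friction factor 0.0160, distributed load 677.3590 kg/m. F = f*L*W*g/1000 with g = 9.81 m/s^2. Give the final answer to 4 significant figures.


F = 0.0160 * 143.0480 * 677.3590 * 9.81 / 1000
F = 15.21 kN


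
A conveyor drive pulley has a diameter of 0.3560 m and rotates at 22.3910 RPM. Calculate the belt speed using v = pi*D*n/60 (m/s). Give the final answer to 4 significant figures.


v = pi * 0.3560 * 22.3910 / 60
v = 0.4174 m/s


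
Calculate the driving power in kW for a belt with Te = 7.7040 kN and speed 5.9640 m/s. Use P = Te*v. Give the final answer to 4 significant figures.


P = Te * v = 7.7040 * 5.9640
P = 45.95 kW


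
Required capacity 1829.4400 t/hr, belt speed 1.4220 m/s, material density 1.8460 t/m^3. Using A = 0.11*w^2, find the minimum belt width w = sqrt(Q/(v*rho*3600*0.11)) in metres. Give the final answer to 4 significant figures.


A_req = 1829.4400 / (1.4220 * 1.8460 * 3600) = 0.193591 m^2
w = sqrt(0.193591 / 0.11)
w = 1.327 m


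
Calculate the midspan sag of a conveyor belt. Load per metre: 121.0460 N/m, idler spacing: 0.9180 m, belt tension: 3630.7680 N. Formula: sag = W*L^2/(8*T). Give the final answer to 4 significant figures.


sag = 121.0460 * 0.9180^2 / (8 * 3630.7680)
sag = 0.003512 m


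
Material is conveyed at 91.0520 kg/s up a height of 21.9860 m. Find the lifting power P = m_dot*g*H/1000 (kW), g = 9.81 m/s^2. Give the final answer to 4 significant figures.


P = 91.0520 * 9.81 * 21.9860 / 1000
P = 19.64 kW


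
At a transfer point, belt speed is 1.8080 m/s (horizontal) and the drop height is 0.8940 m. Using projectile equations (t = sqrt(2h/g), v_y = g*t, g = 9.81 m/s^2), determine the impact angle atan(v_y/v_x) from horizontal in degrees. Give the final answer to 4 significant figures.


t = sqrt(2*0.8940/9.81) = 0.426923 s
v_y = 9.81 * 0.426923 = 4.18811 m/s
angle = atan(4.18811 / 1.8080) = 66.65 deg


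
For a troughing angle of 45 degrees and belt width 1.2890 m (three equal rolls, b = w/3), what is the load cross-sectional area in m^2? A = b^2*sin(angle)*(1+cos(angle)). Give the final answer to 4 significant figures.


b = 1.2890/3 = 0.429667 m
A = 0.429667^2 * sin(45 deg) * (1 + cos(45 deg))
A = 0.2228 m^2


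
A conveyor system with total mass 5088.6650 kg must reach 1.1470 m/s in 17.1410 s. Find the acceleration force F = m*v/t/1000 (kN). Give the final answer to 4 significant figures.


F = 5088.6650 * 1.1470 / 17.1410 / 1000
F = 0.3405 kN


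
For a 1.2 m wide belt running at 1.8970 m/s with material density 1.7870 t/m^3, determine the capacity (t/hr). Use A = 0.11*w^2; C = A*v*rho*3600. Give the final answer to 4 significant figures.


A = 0.11 * 1.2^2 = 0.1584 m^2
C = 0.1584 * 1.8970 * 1.7870 * 3600
C = 1933 t/hr


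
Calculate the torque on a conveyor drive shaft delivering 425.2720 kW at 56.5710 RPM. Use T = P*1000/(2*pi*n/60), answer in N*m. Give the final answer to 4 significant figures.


omega = 2*pi*56.5710/60 = 5.9241 rad/s
T = 425.2720*1000 / 5.9241
T = 71790 N*m


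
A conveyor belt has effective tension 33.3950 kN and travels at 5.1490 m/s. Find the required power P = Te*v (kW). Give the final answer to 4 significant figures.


P = Te * v = 33.3950 * 5.1490
P = 172.0 kW


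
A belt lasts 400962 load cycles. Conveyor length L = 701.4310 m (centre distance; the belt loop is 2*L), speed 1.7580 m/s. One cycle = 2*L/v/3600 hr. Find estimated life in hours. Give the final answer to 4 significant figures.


cycle_time = 2 * 701.4310 / 1.7580 / 3600 = 0.221663 hr
life = 400962 * 0.221663 = 88880 hours


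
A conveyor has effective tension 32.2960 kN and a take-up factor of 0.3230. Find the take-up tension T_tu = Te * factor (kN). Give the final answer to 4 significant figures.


T_tu = 32.2960 * 0.3230
T_tu = 10.43 kN


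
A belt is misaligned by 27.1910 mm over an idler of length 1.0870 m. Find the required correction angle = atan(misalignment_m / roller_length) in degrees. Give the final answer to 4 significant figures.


misalign_m = 27.1910 / 1000 = 0.027191 m
angle = atan(0.027191 / 1.0870)
angle = 1.433 deg


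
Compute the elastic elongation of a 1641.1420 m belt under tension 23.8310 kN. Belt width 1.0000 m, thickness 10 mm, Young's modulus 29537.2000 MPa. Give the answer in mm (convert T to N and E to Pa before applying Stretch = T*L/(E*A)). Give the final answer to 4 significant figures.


A = 1.0000 * 0.01 = 0.01000 m^2
Stretch = 23.8310*1000 * 1641.1420 / (29537.2000e6 * 0.01000) * 1000
Stretch = 132.4 mm


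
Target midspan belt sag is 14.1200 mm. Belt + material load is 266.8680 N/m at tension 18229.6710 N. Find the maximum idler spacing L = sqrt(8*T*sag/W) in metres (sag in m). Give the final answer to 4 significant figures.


sag = 14.1200/1000 = 0.014120 m
L = sqrt(8 * 18229.6710 * 0.014120 / 266.8680)
L = 2.778 m


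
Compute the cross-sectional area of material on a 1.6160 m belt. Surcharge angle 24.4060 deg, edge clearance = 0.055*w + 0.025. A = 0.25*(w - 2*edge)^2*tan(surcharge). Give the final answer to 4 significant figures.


edge = 0.055*1.6160 + 0.025 = 0.11388 m
ew = 1.6160 - 2*0.11388 = 1.38824 m
A = 0.25 * 1.38824^2 * tan(24.4060 deg)
A = 0.2186 m^2


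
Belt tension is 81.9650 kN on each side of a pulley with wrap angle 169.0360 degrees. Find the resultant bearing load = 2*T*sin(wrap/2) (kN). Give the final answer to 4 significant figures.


F = 2 * 81.9650 * sin(169.0360/2 deg)
F = 163.2 kN


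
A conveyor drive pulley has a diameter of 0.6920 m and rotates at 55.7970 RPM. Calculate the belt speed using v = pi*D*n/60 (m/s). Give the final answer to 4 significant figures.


v = pi * 0.6920 * 55.7970 / 60
v = 2.022 m/s


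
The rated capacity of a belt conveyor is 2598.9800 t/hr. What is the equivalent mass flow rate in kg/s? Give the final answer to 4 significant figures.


m_dot = 2598.9800 * 1000 / 3600
m_dot = 721.9 kg/s


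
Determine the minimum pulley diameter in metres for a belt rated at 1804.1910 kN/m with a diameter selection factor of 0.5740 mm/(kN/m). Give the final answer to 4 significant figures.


D = 1804.1910 * 0.5740 / 1000
D = 1.036 m


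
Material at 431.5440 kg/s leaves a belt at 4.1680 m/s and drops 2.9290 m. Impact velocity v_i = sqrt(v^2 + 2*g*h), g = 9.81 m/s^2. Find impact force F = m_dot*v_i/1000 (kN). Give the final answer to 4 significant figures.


v_i = sqrt(4.1680^2 + 2*9.81*2.9290) = 8.65097 m/s
F = 431.5440 * 8.65097 / 1000
F = 3.733 kN


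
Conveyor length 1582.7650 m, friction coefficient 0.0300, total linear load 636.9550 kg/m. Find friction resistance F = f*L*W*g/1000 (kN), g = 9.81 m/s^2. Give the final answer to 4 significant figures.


F = 0.0300 * 1582.7650 * 636.9550 * 9.81 / 1000
F = 296.7 kN


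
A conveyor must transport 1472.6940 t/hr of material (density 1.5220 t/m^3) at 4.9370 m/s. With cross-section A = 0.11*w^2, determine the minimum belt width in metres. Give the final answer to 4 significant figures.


A_req = 1472.6940 / (4.9370 * 1.5220 * 3600) = 0.0544418 m^2
w = sqrt(0.0544418 / 0.11)
w = 0.7035 m


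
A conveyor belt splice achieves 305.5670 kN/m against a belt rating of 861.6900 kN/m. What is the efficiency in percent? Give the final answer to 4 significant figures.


Eff = 305.5670 / 861.6900 * 100
Eff = 35.46 %


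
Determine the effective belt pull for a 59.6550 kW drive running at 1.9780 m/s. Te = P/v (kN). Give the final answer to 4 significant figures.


Te = P / v = 59.6550 / 1.9780
Te = 30.16 kN


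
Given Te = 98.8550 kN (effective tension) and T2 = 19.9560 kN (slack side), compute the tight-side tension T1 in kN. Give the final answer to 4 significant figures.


T1 = Te + T2 = 98.8550 + 19.9560
T1 = 118.8 kN


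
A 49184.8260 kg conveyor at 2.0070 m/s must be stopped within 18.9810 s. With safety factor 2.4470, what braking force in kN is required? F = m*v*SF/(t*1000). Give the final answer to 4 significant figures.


F = 49184.8260 * 2.0070 / 18.9810 * 2.4470 / 1000
F = 12.73 kN


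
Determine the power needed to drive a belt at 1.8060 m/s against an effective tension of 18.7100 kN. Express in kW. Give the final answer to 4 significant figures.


P = Te * v = 18.7100 * 1.8060
P = 33.79 kW


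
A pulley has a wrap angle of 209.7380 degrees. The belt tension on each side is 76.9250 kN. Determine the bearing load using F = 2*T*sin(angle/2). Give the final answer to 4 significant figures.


F = 2 * 76.9250 * sin(209.7380/2 deg)
F = 148.7 kN


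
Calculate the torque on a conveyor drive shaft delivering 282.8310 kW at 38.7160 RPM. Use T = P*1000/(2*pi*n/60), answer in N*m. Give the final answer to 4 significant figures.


omega = 2*pi*38.7160/60 = 4.05433 rad/s
T = 282.8310*1000 / 4.05433
T = 69760 N*m


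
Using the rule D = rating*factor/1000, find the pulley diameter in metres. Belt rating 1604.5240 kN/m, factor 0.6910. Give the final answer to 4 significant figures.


D = 1604.5240 * 0.6910 / 1000
D = 1.109 m


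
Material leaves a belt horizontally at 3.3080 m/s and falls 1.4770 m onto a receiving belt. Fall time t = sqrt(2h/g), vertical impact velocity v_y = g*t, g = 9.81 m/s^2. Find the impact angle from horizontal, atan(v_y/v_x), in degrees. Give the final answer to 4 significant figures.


t = sqrt(2*1.4770/9.81) = 0.548745 s
v_y = 9.81 * 0.548745 = 5.38319 m/s
angle = atan(5.38319 / 3.3080) = 58.43 deg


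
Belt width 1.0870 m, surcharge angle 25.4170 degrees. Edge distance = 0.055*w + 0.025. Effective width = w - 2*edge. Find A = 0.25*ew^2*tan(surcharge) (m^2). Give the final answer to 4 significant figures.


edge = 0.055*1.0870 + 0.025 = 0.084785 m
ew = 1.0870 - 2*0.084785 = 0.91743 m
A = 0.25 * 0.91743^2 * tan(25.4170 deg)
A = 0.09999 m^2


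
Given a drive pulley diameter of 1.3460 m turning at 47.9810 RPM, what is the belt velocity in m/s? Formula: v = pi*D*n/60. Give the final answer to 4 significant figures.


v = pi * 1.3460 * 47.9810 / 60
v = 3.382 m/s


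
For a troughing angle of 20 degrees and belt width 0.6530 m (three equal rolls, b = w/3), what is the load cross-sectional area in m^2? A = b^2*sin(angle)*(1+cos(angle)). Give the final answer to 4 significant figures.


b = 0.6530/3 = 0.217667 m
A = 0.217667^2 * sin(20 deg) * (1 + cos(20 deg))
A = 0.03143 m^2


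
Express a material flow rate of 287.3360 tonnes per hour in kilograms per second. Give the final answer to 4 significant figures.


m_dot = 287.3360 * 1000 / 3600
m_dot = 79.82 kg/s


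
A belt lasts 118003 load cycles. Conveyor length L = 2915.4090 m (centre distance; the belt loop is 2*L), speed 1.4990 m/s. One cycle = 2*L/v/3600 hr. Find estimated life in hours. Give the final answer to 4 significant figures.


cycle_time = 2 * 2915.4090 / 1.4990 / 3600 = 1.0805 hr
life = 118003 * 1.0805 = 127500 hours


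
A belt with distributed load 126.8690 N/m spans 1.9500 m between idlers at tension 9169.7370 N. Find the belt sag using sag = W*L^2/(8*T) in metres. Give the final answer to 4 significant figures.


sag = 126.8690 * 1.9500^2 / (8 * 9169.7370)
sag = 0.006576 m


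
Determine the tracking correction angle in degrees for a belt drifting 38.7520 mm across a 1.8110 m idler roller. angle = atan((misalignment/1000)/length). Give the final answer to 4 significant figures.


misalign_m = 38.7520 / 1000 = 0.038752 m
angle = atan(0.038752 / 1.8110)
angle = 1.226 deg


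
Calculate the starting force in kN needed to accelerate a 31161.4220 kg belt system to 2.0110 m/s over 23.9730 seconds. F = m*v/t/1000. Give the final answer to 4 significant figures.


F = 31161.4220 * 2.0110 / 23.9730 / 1000
F = 2.614 kN


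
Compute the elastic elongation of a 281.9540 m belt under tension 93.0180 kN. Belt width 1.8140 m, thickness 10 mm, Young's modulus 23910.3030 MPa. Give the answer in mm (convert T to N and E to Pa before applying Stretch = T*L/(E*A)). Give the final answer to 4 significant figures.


A = 1.8140 * 0.01 = 0.01814 m^2
Stretch = 93.0180*1000 * 281.9540 / (23910.3030e6 * 0.01814) * 1000
Stretch = 60.47 mm


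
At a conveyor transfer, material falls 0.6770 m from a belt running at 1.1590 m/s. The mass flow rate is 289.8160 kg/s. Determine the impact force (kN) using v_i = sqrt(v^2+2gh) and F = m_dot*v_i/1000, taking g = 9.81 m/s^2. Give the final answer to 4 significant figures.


v_i = sqrt(1.1590^2 + 2*9.81*0.6770) = 3.8244 m/s
F = 289.8160 * 3.8244 / 1000
F = 1.108 kN


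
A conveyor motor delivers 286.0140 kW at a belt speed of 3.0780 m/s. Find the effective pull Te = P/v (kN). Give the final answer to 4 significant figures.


Te = P / v = 286.0140 / 3.0780
Te = 92.92 kN


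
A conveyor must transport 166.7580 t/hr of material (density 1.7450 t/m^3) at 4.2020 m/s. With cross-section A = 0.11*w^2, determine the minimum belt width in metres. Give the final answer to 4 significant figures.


A_req = 166.7580 / (4.2020 * 1.7450 * 3600) = 0.00631732 m^2
w = sqrt(0.00631732 / 0.11)
w = 0.2396 m


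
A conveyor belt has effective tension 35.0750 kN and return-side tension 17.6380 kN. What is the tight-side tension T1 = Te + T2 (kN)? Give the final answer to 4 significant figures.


T1 = Te + T2 = 35.0750 + 17.6380
T1 = 52.71 kN


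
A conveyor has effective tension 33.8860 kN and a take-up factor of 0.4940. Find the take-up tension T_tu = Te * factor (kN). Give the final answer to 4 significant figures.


T_tu = 33.8860 * 0.4940
T_tu = 16.74 kN


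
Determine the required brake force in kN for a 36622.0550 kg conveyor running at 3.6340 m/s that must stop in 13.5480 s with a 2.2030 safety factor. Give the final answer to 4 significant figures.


F = 36622.0550 * 3.6340 / 13.5480 * 2.2030 / 1000
F = 21.64 kN


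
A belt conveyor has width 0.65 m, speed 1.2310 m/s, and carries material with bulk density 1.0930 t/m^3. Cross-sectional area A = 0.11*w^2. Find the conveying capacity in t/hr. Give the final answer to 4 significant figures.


A = 0.11 * 0.65^2 = 0.046475 m^2
C = 0.046475 * 1.2310 * 1.0930 * 3600
C = 225.1 t/hr


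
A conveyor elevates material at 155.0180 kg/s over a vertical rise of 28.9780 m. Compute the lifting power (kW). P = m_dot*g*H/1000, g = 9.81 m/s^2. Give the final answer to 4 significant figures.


P = 155.0180 * 9.81 * 28.9780 / 1000
P = 44.07 kW


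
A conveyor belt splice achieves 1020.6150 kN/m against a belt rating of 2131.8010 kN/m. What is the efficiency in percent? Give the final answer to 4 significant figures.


Eff = 1020.6150 / 2131.8010 * 100
Eff = 47.88 %


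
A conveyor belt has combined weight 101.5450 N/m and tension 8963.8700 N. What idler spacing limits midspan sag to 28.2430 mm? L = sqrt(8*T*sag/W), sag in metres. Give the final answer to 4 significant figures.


sag = 28.2430/1000 = 0.028243 m
L = sqrt(8 * 8963.8700 * 0.028243 / 101.5450)
L = 4.466 m


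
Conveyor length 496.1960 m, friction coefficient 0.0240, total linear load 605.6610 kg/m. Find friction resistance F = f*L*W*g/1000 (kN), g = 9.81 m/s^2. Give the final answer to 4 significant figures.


F = 0.0240 * 496.1960 * 605.6610 * 9.81 / 1000
F = 70.76 kN


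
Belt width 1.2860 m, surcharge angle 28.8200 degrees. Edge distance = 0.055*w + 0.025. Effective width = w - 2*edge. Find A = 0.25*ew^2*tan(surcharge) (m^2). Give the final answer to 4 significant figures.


edge = 0.055*1.2860 + 0.025 = 0.09573 m
ew = 1.2860 - 2*0.09573 = 1.09454 m
A = 0.25 * 1.09454^2 * tan(28.8200 deg)
A = 0.1648 m^2


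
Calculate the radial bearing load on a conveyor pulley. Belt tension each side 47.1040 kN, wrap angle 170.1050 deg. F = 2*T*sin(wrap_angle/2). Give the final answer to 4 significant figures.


F = 2 * 47.1040 * sin(170.1050/2 deg)
F = 93.86 kN


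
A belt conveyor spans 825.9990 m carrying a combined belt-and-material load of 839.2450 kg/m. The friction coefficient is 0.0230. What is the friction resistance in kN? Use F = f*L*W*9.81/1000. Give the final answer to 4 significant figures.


F = 0.0230 * 825.9990 * 839.2450 * 9.81 / 1000
F = 156.4 kN


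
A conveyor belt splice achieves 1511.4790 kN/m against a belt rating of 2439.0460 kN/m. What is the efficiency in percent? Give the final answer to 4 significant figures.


Eff = 1511.4790 / 2439.0460 * 100
Eff = 61.97 %


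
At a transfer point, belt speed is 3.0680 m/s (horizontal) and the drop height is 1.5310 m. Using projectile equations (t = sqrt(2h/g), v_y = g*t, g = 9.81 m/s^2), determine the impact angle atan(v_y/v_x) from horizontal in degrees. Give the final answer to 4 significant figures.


t = sqrt(2*1.5310/9.81) = 0.558686 s
v_y = 9.81 * 0.558686 = 5.48071 m/s
angle = atan(5.48071 / 3.0680) = 60.76 deg


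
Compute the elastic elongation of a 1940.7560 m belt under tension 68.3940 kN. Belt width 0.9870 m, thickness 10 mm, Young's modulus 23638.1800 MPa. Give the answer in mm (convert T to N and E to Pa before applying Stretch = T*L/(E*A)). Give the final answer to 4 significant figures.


A = 0.9870 * 0.01 = 0.00987 m^2
Stretch = 68.3940*1000 * 1940.7560 / (23638.1800e6 * 0.00987) * 1000
Stretch = 568.9 mm


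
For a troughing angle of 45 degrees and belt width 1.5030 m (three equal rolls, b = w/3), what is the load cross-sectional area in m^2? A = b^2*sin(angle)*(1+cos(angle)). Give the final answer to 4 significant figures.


b = 1.5030/3 = 0.501 m
A = 0.501^2 * sin(45 deg) * (1 + cos(45 deg))
A = 0.3030 m^2


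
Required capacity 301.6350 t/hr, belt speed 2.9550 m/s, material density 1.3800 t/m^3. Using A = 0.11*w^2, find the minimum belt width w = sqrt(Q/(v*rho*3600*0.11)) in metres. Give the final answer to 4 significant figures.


A_req = 301.6350 / (2.9550 * 1.3800 * 3600) = 0.0205467 m^2
w = sqrt(0.0205467 / 0.11)
w = 0.4322 m


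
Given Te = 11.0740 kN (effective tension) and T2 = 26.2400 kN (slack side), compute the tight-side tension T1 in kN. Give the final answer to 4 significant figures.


T1 = Te + T2 = 11.0740 + 26.2400
T1 = 37.31 kN


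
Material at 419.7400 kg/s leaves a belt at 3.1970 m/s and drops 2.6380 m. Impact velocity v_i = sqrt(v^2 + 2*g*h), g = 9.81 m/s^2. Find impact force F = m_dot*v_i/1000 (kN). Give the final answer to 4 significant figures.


v_i = sqrt(3.1970^2 + 2*9.81*2.6380) = 7.87263 m/s
F = 419.7400 * 7.87263 / 1000
F = 3.304 kN


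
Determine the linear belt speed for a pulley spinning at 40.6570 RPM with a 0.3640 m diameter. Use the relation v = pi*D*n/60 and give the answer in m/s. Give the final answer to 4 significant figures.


v = pi * 0.3640 * 40.6570 / 60
v = 0.7749 m/s


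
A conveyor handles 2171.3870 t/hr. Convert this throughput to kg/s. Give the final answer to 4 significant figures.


m_dot = 2171.3870 * 1000 / 3600
m_dot = 603.2 kg/s


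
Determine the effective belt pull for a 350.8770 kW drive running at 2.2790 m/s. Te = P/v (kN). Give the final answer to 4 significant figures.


Te = P / v = 350.8770 / 2.2790
Te = 154.0 kN


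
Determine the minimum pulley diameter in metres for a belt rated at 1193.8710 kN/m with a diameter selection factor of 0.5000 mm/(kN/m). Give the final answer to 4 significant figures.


D = 1193.8710 * 0.5000 / 1000
D = 0.5969 m


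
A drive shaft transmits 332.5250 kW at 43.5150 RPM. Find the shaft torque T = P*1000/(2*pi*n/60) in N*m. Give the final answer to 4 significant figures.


omega = 2*pi*43.5150/60 = 4.55688 rad/s
T = 332.5250*1000 / 4.55688
T = 72970 N*m


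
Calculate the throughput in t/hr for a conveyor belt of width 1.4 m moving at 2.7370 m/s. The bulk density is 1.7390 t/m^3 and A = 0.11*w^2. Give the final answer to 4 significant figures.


A = 0.11 * 1.4^2 = 0.2156 m^2
C = 0.2156 * 2.7370 * 1.7390 * 3600
C = 3694 t/hr


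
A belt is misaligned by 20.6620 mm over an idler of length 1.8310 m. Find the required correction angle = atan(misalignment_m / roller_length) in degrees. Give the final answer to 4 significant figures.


misalign_m = 20.6620 / 1000 = 0.020662 m
angle = atan(0.020662 / 1.8310)
angle = 0.6465 deg


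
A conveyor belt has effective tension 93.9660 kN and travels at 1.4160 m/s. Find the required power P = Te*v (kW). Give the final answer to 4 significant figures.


P = Te * v = 93.9660 * 1.4160
P = 133.1 kW


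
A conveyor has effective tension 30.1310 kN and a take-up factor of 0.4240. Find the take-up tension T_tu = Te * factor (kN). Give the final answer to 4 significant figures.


T_tu = 30.1310 * 0.4240
T_tu = 12.78 kN


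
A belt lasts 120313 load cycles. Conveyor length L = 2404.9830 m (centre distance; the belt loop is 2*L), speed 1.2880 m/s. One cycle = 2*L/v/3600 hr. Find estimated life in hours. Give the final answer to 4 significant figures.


cycle_time = 2 * 2404.9830 / 1.2880 / 3600 = 1.03735 hr
life = 120313 * 1.03735 = 124800 hours


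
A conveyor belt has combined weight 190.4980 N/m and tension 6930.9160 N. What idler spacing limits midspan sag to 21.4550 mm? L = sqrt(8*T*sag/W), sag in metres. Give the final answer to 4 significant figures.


sag = 21.4550/1000 = 0.021455 m
L = sqrt(8 * 6930.9160 * 0.021455 / 190.4980)
L = 2.499 m


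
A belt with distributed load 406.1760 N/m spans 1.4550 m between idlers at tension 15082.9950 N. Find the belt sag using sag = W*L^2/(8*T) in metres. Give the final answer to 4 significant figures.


sag = 406.1760 * 1.4550^2 / (8 * 15082.9950)
sag = 0.007126 m


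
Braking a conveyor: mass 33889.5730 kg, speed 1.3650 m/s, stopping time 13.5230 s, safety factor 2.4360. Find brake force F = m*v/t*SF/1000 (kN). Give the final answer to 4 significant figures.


F = 33889.5730 * 1.3650 / 13.5230 * 2.4360 / 1000
F = 8.333 kN


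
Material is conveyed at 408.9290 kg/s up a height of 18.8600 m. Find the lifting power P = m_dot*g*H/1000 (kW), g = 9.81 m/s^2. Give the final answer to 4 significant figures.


P = 408.9290 * 9.81 * 18.8600 / 1000
P = 75.66 kW


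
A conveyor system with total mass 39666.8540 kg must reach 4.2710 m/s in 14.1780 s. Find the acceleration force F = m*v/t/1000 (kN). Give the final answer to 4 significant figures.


F = 39666.8540 * 4.2710 / 14.1780 / 1000
F = 11.95 kN


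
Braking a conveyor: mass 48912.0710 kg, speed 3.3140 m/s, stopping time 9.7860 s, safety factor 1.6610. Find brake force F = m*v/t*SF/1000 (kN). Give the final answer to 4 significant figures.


F = 48912.0710 * 3.3140 / 9.7860 * 1.6610 / 1000
F = 27.51 kN


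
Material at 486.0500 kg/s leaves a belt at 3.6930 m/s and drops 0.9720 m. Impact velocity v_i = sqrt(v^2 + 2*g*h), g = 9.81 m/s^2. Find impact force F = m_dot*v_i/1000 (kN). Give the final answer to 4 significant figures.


v_i = sqrt(3.6930^2 + 2*9.81*0.9720) = 5.71917 m/s
F = 486.0500 * 5.71917 / 1000
F = 2.780 kN


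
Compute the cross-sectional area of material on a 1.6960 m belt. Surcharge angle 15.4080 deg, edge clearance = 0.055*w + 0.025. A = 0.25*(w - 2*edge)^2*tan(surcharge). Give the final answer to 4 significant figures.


edge = 0.055*1.6960 + 0.025 = 0.11828 m
ew = 1.6960 - 2*0.11828 = 1.45944 m
A = 0.25 * 1.45944^2 * tan(15.4080 deg)
A = 0.1468 m^2


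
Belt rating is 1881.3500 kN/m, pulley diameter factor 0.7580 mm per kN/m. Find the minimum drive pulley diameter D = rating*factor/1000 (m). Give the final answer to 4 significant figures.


D = 1881.3500 * 0.7580 / 1000
D = 1.426 m


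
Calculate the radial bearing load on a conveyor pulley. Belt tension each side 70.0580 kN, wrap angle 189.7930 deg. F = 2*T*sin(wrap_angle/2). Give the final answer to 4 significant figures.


F = 2 * 70.0580 * sin(189.7930/2 deg)
F = 139.6 kN


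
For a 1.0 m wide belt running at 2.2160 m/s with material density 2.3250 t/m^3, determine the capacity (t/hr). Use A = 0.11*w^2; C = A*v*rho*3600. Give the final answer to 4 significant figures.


A = 0.11 * 1.0^2 = 0.11 m^2
C = 0.11 * 2.2160 * 2.3250 * 3600
C = 2040 t/hr


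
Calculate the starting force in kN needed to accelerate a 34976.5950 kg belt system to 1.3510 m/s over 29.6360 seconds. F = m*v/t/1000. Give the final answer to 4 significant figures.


F = 34976.5950 * 1.3510 / 29.6360 / 1000
F = 1.594 kN


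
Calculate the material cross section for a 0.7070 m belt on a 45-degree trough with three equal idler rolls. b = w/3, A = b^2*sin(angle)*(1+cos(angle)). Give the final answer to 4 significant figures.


b = 0.7070/3 = 0.235667 m
A = 0.235667^2 * sin(45 deg) * (1 + cos(45 deg))
A = 0.06704 m^2


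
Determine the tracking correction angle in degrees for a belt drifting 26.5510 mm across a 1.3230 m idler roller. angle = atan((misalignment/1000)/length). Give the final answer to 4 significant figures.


misalign_m = 26.5510 / 1000 = 0.026551 m
angle = atan(0.026551 / 1.3230)
angle = 1.150 deg


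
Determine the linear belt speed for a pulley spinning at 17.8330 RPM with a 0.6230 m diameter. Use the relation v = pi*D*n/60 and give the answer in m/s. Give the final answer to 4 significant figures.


v = pi * 0.6230 * 17.8330 / 60
v = 0.5817 m/s


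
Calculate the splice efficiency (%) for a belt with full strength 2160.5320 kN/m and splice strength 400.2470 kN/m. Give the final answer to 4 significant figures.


Eff = 400.2470 / 2160.5320 * 100
Eff = 18.53 %


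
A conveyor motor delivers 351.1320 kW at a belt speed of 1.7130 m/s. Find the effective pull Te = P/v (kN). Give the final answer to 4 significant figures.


Te = P / v = 351.1320 / 1.7130
Te = 205.0 kN


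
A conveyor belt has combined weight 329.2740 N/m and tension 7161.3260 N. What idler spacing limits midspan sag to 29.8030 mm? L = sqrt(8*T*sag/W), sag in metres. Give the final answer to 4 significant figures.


sag = 29.8030/1000 = 0.029803 m
L = sqrt(8 * 7161.3260 * 0.029803 / 329.2740)
L = 2.277 m


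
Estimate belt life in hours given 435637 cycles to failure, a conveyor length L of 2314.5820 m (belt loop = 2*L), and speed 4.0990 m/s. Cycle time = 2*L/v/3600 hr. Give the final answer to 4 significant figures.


cycle_time = 2 * 2314.5820 / 4.0990 / 3600 = 0.313706 hr
life = 435637 * 0.313706 = 136700 hours


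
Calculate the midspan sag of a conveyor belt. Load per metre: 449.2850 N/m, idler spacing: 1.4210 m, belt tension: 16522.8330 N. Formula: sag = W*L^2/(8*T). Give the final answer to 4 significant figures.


sag = 449.2850 * 1.4210^2 / (8 * 16522.8330)
sag = 0.006863 m


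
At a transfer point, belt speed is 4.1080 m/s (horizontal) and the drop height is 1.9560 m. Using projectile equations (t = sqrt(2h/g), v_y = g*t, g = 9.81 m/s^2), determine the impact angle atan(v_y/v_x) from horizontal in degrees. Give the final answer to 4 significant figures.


t = sqrt(2*1.9560/9.81) = 0.631488 s
v_y = 9.81 * 0.631488 = 6.1949 m/s
angle = atan(6.1949 / 4.1080) = 56.45 deg


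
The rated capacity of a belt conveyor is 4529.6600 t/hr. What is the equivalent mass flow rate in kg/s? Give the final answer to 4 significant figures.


m_dot = 4529.6600 * 1000 / 3600
m_dot = 1258 kg/s


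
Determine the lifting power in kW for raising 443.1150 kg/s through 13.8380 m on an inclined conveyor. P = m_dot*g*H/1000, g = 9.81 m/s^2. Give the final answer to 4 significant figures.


P = 443.1150 * 9.81 * 13.8380 / 1000
P = 60.15 kW


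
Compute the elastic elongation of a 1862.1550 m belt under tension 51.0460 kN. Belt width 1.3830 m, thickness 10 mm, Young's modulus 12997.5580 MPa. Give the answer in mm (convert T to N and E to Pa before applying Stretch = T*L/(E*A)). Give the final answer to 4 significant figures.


A = 1.3830 * 0.01 = 0.01383 m^2
Stretch = 51.0460*1000 * 1862.1550 / (12997.5580e6 * 0.01383) * 1000
Stretch = 528.8 mm


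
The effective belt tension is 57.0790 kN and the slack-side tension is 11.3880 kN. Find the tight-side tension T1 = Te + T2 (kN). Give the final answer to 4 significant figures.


T1 = Te + T2 = 57.0790 + 11.3880
T1 = 68.47 kN


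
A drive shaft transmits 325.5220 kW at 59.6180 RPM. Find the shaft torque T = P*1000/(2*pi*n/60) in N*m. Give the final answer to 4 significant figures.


omega = 2*pi*59.6180/60 = 6.24318 rad/s
T = 325.5220*1000 / 6.24318
T = 52140 N*m


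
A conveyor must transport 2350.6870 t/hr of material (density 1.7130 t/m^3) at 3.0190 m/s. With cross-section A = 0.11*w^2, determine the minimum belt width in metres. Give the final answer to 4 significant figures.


A_req = 2350.6870 / (3.0190 * 1.7130 * 3600) = 0.126262 m^2
w = sqrt(0.126262 / 0.11)
w = 1.071 m


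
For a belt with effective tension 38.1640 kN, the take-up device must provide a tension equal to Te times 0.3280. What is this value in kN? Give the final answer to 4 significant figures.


T_tu = 38.1640 * 0.3280
T_tu = 12.52 kN


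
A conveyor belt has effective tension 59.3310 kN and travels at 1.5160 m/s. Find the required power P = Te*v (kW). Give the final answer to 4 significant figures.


P = Te * v = 59.3310 * 1.5160
P = 89.95 kW


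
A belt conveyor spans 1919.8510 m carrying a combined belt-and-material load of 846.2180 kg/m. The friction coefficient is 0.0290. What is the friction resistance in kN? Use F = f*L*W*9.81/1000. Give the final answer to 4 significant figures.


F = 0.0290 * 1919.8510 * 846.2180 * 9.81 / 1000
F = 462.2 kN


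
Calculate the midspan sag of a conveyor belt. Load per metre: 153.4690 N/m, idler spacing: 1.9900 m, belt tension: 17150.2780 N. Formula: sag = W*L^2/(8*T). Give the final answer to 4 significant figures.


sag = 153.4690 * 1.9900^2 / (8 * 17150.2780)
sag = 0.004430 m


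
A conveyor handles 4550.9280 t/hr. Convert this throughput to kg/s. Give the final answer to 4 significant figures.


m_dot = 4550.9280 * 1000 / 3600
m_dot = 1264 kg/s


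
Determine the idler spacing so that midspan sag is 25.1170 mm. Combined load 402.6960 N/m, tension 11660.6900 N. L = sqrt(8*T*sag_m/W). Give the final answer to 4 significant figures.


sag = 25.1170/1000 = 0.025117 m
L = sqrt(8 * 11660.6900 * 0.025117 / 402.6960)
L = 2.412 m


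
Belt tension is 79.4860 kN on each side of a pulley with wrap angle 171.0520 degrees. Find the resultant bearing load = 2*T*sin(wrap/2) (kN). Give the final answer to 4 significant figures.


F = 2 * 79.4860 * sin(171.0520/2 deg)
F = 158.5 kN


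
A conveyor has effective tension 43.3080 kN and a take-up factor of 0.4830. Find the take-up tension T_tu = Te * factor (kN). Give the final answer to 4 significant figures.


T_tu = 43.3080 * 0.4830
T_tu = 20.92 kN


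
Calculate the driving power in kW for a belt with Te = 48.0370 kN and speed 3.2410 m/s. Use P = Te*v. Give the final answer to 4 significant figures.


P = Te * v = 48.0370 * 3.2410
P = 155.7 kW


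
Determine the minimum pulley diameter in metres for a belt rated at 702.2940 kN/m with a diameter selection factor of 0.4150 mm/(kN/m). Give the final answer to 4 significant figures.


D = 702.2940 * 0.4150 / 1000
D = 0.2915 m


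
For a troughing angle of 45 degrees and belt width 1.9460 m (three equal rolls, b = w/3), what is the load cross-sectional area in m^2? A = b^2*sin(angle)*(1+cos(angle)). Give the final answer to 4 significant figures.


b = 1.9460/3 = 0.648667 m
A = 0.648667^2 * sin(45 deg) * (1 + cos(45 deg))
A = 0.5079 m^2


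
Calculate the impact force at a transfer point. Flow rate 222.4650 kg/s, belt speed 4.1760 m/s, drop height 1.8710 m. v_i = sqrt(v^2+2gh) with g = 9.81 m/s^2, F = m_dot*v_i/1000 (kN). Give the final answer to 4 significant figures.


v_i = sqrt(4.1760^2 + 2*9.81*1.8710) = 7.35853 m/s
F = 222.4650 * 7.35853 / 1000
F = 1.637 kN


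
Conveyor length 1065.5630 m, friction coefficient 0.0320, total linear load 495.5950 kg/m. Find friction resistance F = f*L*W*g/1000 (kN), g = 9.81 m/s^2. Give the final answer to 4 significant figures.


F = 0.0320 * 1065.5630 * 495.5950 * 9.81 / 1000
F = 165.8 kN


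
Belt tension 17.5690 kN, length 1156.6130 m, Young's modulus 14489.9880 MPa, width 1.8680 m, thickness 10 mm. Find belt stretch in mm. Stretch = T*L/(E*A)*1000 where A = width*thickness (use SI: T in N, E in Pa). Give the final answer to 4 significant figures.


A = 1.8680 * 0.01 = 0.01868 m^2
Stretch = 17.5690*1000 * 1156.6130 / (14489.9880e6 * 0.01868) * 1000
Stretch = 75.07 mm


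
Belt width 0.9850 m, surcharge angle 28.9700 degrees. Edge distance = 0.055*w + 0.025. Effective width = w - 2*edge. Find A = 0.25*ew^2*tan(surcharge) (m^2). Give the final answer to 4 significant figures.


edge = 0.055*0.9850 + 0.025 = 0.079175 m
ew = 0.9850 - 2*0.079175 = 0.82665 m
A = 0.25 * 0.82665^2 * tan(28.9700 deg)
A = 0.09458 m^2


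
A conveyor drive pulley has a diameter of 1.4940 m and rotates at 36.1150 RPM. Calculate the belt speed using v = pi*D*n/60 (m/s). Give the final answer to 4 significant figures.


v = pi * 1.4940 * 36.1150 / 60
v = 2.825 m/s


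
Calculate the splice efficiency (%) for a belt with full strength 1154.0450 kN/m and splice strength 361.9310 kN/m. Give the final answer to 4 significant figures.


Eff = 361.9310 / 1154.0450 * 100
Eff = 31.36 %


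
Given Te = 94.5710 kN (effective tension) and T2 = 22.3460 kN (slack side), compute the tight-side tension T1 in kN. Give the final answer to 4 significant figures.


T1 = Te + T2 = 94.5710 + 22.3460
T1 = 116.9 kN


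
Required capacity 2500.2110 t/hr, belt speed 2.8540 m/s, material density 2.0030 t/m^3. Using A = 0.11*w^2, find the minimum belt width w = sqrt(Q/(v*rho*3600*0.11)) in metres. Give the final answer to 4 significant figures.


A_req = 2500.2110 / (2.8540 * 2.0030 * 3600) = 0.12149 m^2
w = sqrt(0.12149 / 0.11)
w = 1.051 m


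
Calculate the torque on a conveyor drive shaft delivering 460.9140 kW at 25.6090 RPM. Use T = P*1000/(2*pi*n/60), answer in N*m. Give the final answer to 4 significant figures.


omega = 2*pi*25.6090/60 = 2.68177 rad/s
T = 460.9140*1000 / 2.68177
T = 171900 N*m


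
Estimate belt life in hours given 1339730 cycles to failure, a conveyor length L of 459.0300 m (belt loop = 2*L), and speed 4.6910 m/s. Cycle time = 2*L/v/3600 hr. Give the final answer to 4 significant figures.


cycle_time = 2 * 459.0300 / 4.6910 / 3600 = 0.054363 hr
life = 1339730 * 0.054363 = 72830 hours


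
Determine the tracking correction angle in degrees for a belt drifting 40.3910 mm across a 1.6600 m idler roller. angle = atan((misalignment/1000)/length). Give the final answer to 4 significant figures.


misalign_m = 40.3910 / 1000 = 0.040391 m
angle = atan(0.040391 / 1.6600)
angle = 1.394 deg


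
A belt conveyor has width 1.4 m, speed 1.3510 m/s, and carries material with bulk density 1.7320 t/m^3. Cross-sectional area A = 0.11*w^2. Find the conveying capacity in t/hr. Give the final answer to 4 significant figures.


A = 0.11 * 1.4^2 = 0.2156 m^2
C = 0.2156 * 1.3510 * 1.7320 * 3600
C = 1816 t/hr


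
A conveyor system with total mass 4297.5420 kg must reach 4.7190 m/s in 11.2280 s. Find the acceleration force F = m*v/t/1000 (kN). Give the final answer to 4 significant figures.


F = 4297.5420 * 4.7190 / 11.2280 / 1000
F = 1.806 kN


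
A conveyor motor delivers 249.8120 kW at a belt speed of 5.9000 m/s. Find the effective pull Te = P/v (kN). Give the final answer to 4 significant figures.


Te = P / v = 249.8120 / 5.9000
Te = 42.34 kN


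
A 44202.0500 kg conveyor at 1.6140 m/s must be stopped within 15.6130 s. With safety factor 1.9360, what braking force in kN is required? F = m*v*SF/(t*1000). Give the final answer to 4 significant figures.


F = 44202.0500 * 1.6140 / 15.6130 * 1.9360 / 1000
F = 8.846 kN


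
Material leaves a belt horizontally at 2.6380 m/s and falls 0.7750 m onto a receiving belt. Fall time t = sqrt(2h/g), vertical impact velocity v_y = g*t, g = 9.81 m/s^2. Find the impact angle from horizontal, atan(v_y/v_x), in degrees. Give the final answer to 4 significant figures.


t = sqrt(2*0.7750/9.81) = 0.397495 s
v_y = 9.81 * 0.397495 = 3.89943 m/s
angle = atan(3.89943 / 2.6380) = 55.92 deg


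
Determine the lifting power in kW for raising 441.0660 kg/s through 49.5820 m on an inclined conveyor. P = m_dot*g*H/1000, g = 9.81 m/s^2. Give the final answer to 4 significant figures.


P = 441.0660 * 9.81 * 49.5820 / 1000
P = 214.5 kW
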